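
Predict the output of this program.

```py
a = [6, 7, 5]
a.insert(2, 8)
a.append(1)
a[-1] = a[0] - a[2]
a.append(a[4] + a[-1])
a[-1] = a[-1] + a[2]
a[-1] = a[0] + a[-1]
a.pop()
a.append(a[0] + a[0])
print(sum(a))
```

insert 8 at 2 → [6, 7, 8, 5]
append 1 → [6, 7, 8, 5, 1]
a[-1] = a[0]-a[2] = 6-8 = -2 → [6, 7, 8, 5, -2]
append a[4]+a[-1] = (-2)+(-2) = -4 → [6, 7, 8, 5, -2, -4]
a[-1] = a[-1]+a[2] = (-4)+8 = 4 → [6, 7, 8, 5, -2, 4]
a[-1] = a[0]+a[-1] = 6+4 = 10 → [6, 7, 8, 5, -2, 10]
pop() removes 10 → [6, 7, 8, 5, -2]
append a[0]+a[0] = 6+6 = 12 → [6, 7, 8, 5, -2, 12]
sum = 36

36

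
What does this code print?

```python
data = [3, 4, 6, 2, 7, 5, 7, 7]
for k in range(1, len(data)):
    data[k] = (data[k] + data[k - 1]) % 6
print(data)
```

[3, 1, 1, 3, 4, 3, 4, 5]

k=1: data[1] = (4+3)%6 = 1 → [3, 1, 6, 2, 7, 5, 7, 7]
k=2: data[2] = (6+1)%6 = 1 → [3, 1, 1, 2, 7, 5, 7, 7]
k=3: data[3] = (2+1)%6 = 3 → [3, 1, 1, 3, 7, 5, 7, 7]
k=4: data[4] = (7+3)%6 = 4 → [3, 1, 1, 3, 4, 5, 7, 7]
k=5: data[5] = (5+4)%6 = 3 → [3, 1, 1, 3, 4, 3, 7, 7]
k=6: data[6] = (7+3)%6 = 4 → [3, 1, 1, 3, 4, 3, 4, 7]
k=7: data[7] = (7+4)%6 = 5 → [3, 1, 1, 3, 4, 3, 4, 5]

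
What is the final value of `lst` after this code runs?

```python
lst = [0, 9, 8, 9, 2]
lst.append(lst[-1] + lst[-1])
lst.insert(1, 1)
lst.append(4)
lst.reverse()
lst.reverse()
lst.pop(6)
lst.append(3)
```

append lst[-1]+lst[-1] = 2+2 = 4 → [0, 9, 8, 9, 2, 4]
insert 1 at 1 → [0, 1, 9, 8, 9, 2, 4]
append 4 → [0, 1, 9, 8, 9, 2, 4, 4]
reverse → [4, 4, 2, 9, 8, 9, 1, 0]
reverse → [0, 1, 9, 8, 9, 2, 4, 4]
pop(6) removes 4 → [0, 1, 9, 8, 9, 2, 4]
append 3 → [0, 1, 9, 8, 9, 2, 4, 3]

[0, 1, 9, 8, 9, 2, 4, 3]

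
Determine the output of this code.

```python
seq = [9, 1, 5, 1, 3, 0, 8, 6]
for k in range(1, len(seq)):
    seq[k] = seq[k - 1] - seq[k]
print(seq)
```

[9, 8, 3, 2, -1, -1, -9, -15]

k=1: seq[1] = 9-1 = 8 → [9, 8, 5, 1, 3, 0, 8, 6]
k=2: seq[2] = 8-5 = 3 → [9, 8, 3, 1, 3, 0, 8, 6]
k=3: seq[3] = 3-1 = 2 → [9, 8, 3, 2, 3, 0, 8, 6]
k=4: seq[4] = 2-3 = -1 → [9, 8, 3, 2, -1, 0, 8, 6]
k=5: seq[5] = (-1)-0 = -1 → [9, 8, 3, 2, -1, -1, 8, 6]
k=6: seq[6] = (-1)-8 = -9 → [9, 8, 3, 2, -1, -1, -9, 6]
k=7: seq[7] = (-9)-6 = -15 → [9, 8, 3, 2, -1, -1, -9, -15]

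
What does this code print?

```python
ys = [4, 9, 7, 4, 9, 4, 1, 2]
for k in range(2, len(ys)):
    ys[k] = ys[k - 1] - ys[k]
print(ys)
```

[4, 9, 2, -2, -11, -15, -16, -18]

k=2: ys[2] = 9-7 = 2 → [4, 9, 2, 4, 9, 4, 1, 2]
k=3: ys[3] = 2-4 = -2 → [4, 9, 2, -2, 9, 4, 1, 2]
k=4: ys[4] = (-2)-9 = -11 → [4, 9, 2, -2, -11, 4, 1, 2]
k=5: ys[5] = (-11)-4 = -15 → [4, 9, 2, -2, -11, -15, 1, 2]
k=6: ys[6] = (-15)-1 = -16 → [4, 9, 2, -2, -11, -15, -16, 2]
k=7: ys[7] = (-16)-2 = -18 → [4, 9, 2, -2, -11, -15, -16, -18]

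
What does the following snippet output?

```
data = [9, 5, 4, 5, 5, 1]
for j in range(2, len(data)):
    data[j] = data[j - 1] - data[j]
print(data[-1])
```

-10

j=2: data[2] = 5-4 = 1 → [9, 5, 1, 5, 5, 1]
j=3: data[3] = 1-5 = -4 → [9, 5, 1, -4, 5, 1]
j=4: data[4] = (-4)-5 = -9 → [9, 5, 1, -4, -9, 1]
j=5: data[5] = (-9)-1 = -10 → [9, 5, 1, -4, -9, -10]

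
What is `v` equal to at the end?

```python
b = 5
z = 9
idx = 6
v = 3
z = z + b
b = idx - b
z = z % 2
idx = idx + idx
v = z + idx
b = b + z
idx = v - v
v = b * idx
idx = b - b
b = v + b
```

z = 9+5 = 14
b = 6-5 = 1
z = 14%2 = 0
idx = 6+6 = 12
v = 0+12 = 12
b = 1+0 = 1
idx = 12-12 = 0
v = 1*0 = 0
idx = 1-1 = 0
b = 0+1 = 1

0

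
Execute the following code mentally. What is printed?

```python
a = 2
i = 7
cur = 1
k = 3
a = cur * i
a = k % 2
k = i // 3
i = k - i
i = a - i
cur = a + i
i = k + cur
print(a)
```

a = 1*7 = 7
a = 3%2 = 1
k = 7//3 = 2
i = 2-7 = -5
i = 1-(-5) = 6
cur = 1+6 = 7
i = 2+7 = 9

1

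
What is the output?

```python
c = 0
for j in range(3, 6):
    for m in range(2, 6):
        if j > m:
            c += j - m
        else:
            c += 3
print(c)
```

j=3,m=2: 3>2, c = 0+1 = 1
j=3,m=3: not 3>3, c = 1+3 = 4
j=3,m=4: not 3>4, c = 4+3 = 7
j=3,m=5: not 3>5, c = 7+3 = 10
j=4,m=2: 4>2, c = 10+2 = 12
j=4,m=3: 4>3, c = 12+1 = 13
j=4,m=4: not 4>4, c = 13+3 = 16
j=4,m=5: not 4>5, c = 16+3 = 19
j=5,m=2: 5>2, c = 19+3 = 22
j=5,m=3: 5>3, c = 22+2 = 24
j=5,m=4: 5>4, c = 24+1 = 25
j=5,m=5: not 5>5, c = 25+3 = 28

28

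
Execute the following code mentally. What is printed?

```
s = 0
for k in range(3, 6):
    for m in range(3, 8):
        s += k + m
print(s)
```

135

k=3,m=3: s = 0+6 = 6
k=3,m=4: s = 6+7 = 13
k=3,m=5: s = 13+8 = 21
k=3,m=6: s = 21+9 = 30
k=3,m=7: s = 30+10 = 40
k=4,m=3: s = 40+7 = 47
k=4,m=4: s = 47+8 = 55
k=4,m=5: s = 55+9 = 64
k=4,m=6: s = 64+10 = 74
k=4,m=7: s = 74+11 = 85
k=5,m=3: s = 85+8 = 93
k=5,m=4: s = 93+9 = 102
k=5,m=5: s = 102+10 = 112
k=5,m=6: s = 112+11 = 123
k=5,m=7: s = 123+12 = 135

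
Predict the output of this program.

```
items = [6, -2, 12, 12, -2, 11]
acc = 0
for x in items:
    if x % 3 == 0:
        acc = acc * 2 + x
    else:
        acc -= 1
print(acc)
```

54

x=6: %3==0, acc = 0*2+6 = 6
x=-2: not %3==0, acc = 6-1 = 5
x=12: %3==0, acc = 5*2+12 = 22
x=12: %3==0, acc = 22*2+12 = 56
x=-2: not %3==0, acc = 56-1 = 55
x=11: not %3==0, acc = 55-1 = 54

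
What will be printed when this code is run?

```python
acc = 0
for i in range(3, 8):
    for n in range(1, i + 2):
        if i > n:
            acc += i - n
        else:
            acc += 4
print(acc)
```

95

i=3,n=1: 3>1, acc = 0+2 = 2
i=3,n=2: 3>2, acc = 2+1 = 3
i=3,n=3: not 3>3, acc = 3+4 = 7
i=3,n=4: not 3>4, acc = 7+4 = 11
i=4,n=1: 4>1, acc = 11+3 = 14
i=4,n=2: 4>2, acc = 14+2 = 16
i=4,n=3: 4>3, acc = 16+1 = 17
i=4,n=4: not 4>4, acc = 17+4 = 21
i=4,n=5: not 4>5, acc = 21+4 = 25
i=5,n=1: 5>1, acc = 25+4 = 29
i=5,n=2: 5>2, acc = 29+3 = 32
i=5,n=3: 5>3, acc = 32+2 = 34
i=5,n=4: 5>4, acc = 34+1 = 35
i=5,n=5: not 5>5, acc = 35+4 = 39
i=5,n=6: not 5>6, acc = 39+4 = 43
i=6,n=1: 6>1, acc = 43+5 = 48
i=6,n=2: 6>2, acc = 48+4 = 52
i=6,n=3: 6>3, acc = 52+3 = 55
i=6,n=4: 6>4, acc = 55+2 = 57
i=6,n=5: 6>5, acc = 57+1 = 58
i=6,n=6: not 6>6, acc = 58+4 = 62
i=6,n=7: not 6>7, acc = 62+4 = 66
i=7,n=1: 7>1, acc = 66+6 = 72
i=7,n=2: 7>2, acc = 72+5 = 77
i=7,n=3: 7>3, acc = 77+4 = 81
i=7,n=4: 7>4, acc = 81+3 = 84
i=7,n=5: 7>5, acc = 84+2 = 86
i=7,n=6: 7>6, acc = 86+1 = 87
i=7,n=7: not 7>7, acc = 87+4 = 91
i=7,n=8: not 7>8, acc = 91+4 = 95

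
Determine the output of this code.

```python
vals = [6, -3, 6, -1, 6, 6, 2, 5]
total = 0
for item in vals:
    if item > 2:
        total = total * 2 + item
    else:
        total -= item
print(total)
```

237

item=6: >2, total = 0*2+6 = 6
item=-3: not >2, total = 6-(-3) = 9
item=6: >2, total = 9*2+6 = 24
item=-1: not >2, total = 24-(-1) = 25
item=6: >2, total = 25*2+6 = 56
item=6: >2, total = 56*2+6 = 118
item=2: not >2, total = 118-2 = 116
item=5: >2, total = 116*2+5 = 237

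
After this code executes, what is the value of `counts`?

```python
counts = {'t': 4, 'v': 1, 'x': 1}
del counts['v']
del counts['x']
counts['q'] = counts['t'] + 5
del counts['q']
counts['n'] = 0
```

del 'v' → {'t': 4, 'x': 1}
del 'x' → {'t': 4}
counts['q'] = counts['t']+5 = 9 → {'t': 4, 'q': 9}
del 'q' → {'t': 4}
counts['n'] = 0 → {'t': 4, 'n': 0}

{'t': 4, 'n': 0}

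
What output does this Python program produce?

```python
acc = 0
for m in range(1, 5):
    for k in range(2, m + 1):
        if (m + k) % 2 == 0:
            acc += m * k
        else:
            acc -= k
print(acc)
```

m=2,k=2: even sum, acc = 0+4 = 4
m=3,k=2: odd sum, acc = 4-2 = 2
m=3,k=3: even sum, acc = 2+9 = 11
m=4,k=2: even sum, acc = 11+8 = 19
m=4,k=3: odd sum, acc = 19-3 = 16
m=4,k=4: even sum, acc = 16+16 = 32

32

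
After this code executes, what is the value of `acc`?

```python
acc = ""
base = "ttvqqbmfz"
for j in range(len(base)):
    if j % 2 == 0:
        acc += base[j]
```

'tvqmz'

j=0: add 't' → 't'
j=1: skip
j=2: add 'v' → 'tv'
j=3: skip
j=4: add 'q' → 'tvq'
j=5: skip
j=6: add 'm' → 'tvqm'
j=7: skip
j=8: add 'z' → 'tvqmz'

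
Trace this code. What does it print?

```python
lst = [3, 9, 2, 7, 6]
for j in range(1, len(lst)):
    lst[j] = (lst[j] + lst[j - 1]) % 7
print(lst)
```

[3, 5, 0, 0, 6]

j=1: lst[1] = (9+3)%7 = 5 → [3, 5, 2, 7, 6]
j=2: lst[2] = (2+5)%7 = 0 → [3, 5, 0, 7, 6]
j=3: lst[3] = (7+0)%7 = 0 → [3, 5, 0, 0, 6]
j=4: lst[4] = (6+0)%7 = 6 → [3, 5, 0, 0, 6]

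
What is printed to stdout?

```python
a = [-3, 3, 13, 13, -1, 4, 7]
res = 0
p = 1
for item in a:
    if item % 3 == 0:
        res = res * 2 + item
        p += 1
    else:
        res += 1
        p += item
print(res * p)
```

item=-3: %3==0, res = 0*2+(-3) = -3; p=2
item=3: %3==0, res = (-3)*2+3 = -3; p=3
item=13: not %3==0, res = (-3)+1 = -2; p=16
item=13: not %3==0, res = (-2)+1 = -1; p=29
item=-1: not %3==0, res = (-1)+1 = 0; p=28
item=4: not %3==0, res = 0+1 = 1; p=32
item=7: not %3==0, res = 1+1 = 2; p=39
res*p = 2*39 = 78

78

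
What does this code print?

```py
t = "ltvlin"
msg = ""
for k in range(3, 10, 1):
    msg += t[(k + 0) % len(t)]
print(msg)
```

k=3: add t[3]='l' → 'l'
k=4: add t[4]='i' → 'li'
k=5: add t[5]='n' → 'lin'
k=6: add t[0]='l' → 'linl'
k=7: add t[1]='t' → 'linlt'
k=8: add t[2]='v' → 'linltv'
k=9: add t[3]='l' → 'linltvl'

linltvl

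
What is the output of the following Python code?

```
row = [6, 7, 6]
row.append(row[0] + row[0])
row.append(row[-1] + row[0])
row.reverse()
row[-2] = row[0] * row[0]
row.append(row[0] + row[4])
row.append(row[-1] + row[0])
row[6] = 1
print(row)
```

append row[0]+row[0] = 6+6 = 12 → [6, 7, 6, 12]
append row[-1]+row[0] = 12+6 = 18 → [6, 7, 6, 12, 18]
reverse → [18, 12, 6, 7, 6]
row[-2] = row[0]*row[0] = 18*18 = 324 → [18, 12, 6, 324, 6]
append row[0]+row[4] = 18+6 = 24 → [18, 12, 6, 324, 6, 24]
append row[-1]+row[0] = 24+18 = 42 → [18, 12, 6, 324, 6, 24, 42]
row[6] = 1 → [18, 12, 6, 324, 6, 24, 1]

[18, 12, 6, 324, 6, 24, 1]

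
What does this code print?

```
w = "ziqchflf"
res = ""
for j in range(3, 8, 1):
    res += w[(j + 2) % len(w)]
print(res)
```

flfzi

j=3: add w[5]='f' → 'f'
j=4: add w[6]='l' → 'fl'
j=5: add w[7]='f' → 'flf'
j=6: add w[0]='z' → 'flfz'
j=7: add w[1]='i' → 'flfzi'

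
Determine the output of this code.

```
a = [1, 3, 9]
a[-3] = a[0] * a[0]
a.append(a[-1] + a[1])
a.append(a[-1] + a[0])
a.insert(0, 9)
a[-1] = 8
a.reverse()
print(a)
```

[8, 12, 9, 3, 1, 9]

a[-3] = a[0]*a[0] = 1*1 = 1 → [1, 3, 9]
append a[-1]+a[1] = 9+3 = 12 → [1, 3, 9, 12]
append a[-1]+a[0] = 12+1 = 13 → [1, 3, 9, 12, 13]
insert 9 at 0 → [9, 1, 3, 9, 12, 13]
a[-1] = 8 → [9, 1, 3, 9, 12, 8]
reverse → [8, 12, 9, 3, 1, 9]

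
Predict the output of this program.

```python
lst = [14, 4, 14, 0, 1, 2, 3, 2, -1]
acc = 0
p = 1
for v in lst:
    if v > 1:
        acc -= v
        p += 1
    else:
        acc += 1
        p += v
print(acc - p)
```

-43

v=14: >1, acc = 0-14 = -14; p=2
v=4: >1, acc = (-14)-4 = -18; p=3
v=14: >1, acc = (-18)-14 = -32; p=4
v=0: not >1, acc = (-32)+1 = -31; p=4
v=1: not >1, acc = (-31)+1 = -30; p=5
v=2: >1, acc = (-30)-2 = -32; p=6
v=3: >1, acc = (-32)-3 = -35; p=7
v=2: >1, acc = (-35)-2 = -37; p=8
v=-1: not >1, acc = (-37)+1 = -36; p=7
acc-p = (-36)-7 = -43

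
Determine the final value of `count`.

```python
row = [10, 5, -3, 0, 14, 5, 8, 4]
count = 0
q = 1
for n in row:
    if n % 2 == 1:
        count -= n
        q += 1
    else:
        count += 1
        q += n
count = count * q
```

n=10: not odd, count = 0+1 = 1; q=11
n=5: odd, count = 1-5 = -4; q=12
n=-3: odd, count = (-4)-(-3) = -1; q=13
n=0: not odd, count = (-1)+1 = 0; q=13
n=14: not odd, count = 0+1 = 1; q=27
n=5: odd, count = 1-5 = -4; q=28
n=8: not odd, count = (-4)+1 = -3; q=36
n=4: not odd, count = (-3)+1 = -2; q=40
count*q = (-2)*40 = -80

-80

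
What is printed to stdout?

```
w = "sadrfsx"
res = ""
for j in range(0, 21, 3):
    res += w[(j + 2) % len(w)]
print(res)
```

j=0: add w[2]='d' → 'd'
j=3: add w[5]='s' → 'ds'
j=6: add w[1]='a' → 'dsa'
j=9: add w[4]='f' → 'dsaf'
j=12: add w[0]='s' → 'dsafs'
j=15: add w[3]='r' → 'dsafsr'
j=18: add w[6]='x' → 'dsafsrx'

dsafsrx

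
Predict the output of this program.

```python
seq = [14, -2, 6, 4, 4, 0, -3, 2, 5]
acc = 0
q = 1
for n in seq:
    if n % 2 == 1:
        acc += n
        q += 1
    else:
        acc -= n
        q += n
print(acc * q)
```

-806

n=14: not odd, acc = 0-14 = -14; q=15
n=-2: not odd, acc = (-14)-(-2) = -12; q=13
n=6: not odd, acc = (-12)-6 = -18; q=19
n=4: not odd, acc = (-18)-4 = -22; q=23
n=4: not odd, acc = (-22)-4 = -26; q=27
n=0: not odd, acc = (-26)-0 = -26; q=27
n=-3: odd, acc = (-26)+(-3) = -29; q=28
n=2: not odd, acc = (-29)-2 = -31; q=30
n=5: odd, acc = (-31)+5 = -26; q=31
acc*q = (-26)*31 = -806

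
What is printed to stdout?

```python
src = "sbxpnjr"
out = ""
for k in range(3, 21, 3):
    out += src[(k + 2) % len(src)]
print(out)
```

jbnspr

k=3: add src[5]='j' → 'j'
k=6: add src[1]='b' → 'jb'
k=9: add src[4]='n' → 'jbn'
k=12: add src[0]='s' → 'jbns'
k=15: add src[3]='p' → 'jbnsp'
k=18: add src[6]='r' → 'jbnspr'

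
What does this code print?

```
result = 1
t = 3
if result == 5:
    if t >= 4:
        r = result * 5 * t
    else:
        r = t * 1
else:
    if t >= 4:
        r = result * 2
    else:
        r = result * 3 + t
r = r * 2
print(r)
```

12

result=1, t=3
result == 5 is False; t >= 4 is False
→ r = result * 3 + t = 6
r = 6*2 = 12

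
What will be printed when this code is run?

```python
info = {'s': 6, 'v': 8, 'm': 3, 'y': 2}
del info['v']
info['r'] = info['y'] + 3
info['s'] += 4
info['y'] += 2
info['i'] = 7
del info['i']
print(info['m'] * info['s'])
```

30

del 'v' → {'s': 6, 'm': 3, 'y': 2}
info['r'] = info['y']+3 = 5 → {'s': 6, 'm': 3, 'y': 2, 'r': 5}
info['s'] = 6+4 = 10 → {'s': 10, 'm': 3, 'y': 2, 'r': 5}
info['y'] = 2+2 = 4 → {'s': 10, 'm': 3, 'y': 4, 'r': 5}
info['i'] = 7 → {'s': 10, 'm': 3, 'y': 4, 'r': 5, 'i': 7}
del 'i' → {'s': 10, 'm': 3, 'y': 4, 'r': 5}
info['m']*info['s'] = 3*10 = 30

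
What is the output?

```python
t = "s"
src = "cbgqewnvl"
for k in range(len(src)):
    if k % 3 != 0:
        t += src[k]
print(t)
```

sbgewvl

k=0: skip
k=1: add 'b' → 'sb'
k=2: add 'g' → 'sbg'
k=3: skip
k=4: add 'e' → 'sbge'
k=5: add 'w' → 'sbgew'
k=6: skip
k=7: add 'v' → 'sbgewv'
k=8: add 'l' → 'sbgewvl'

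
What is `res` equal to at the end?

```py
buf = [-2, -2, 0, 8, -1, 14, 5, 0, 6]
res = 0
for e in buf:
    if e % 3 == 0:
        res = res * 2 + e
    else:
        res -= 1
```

e=-2: not %3==0, res = 0-1 = -1
e=-2: not %3==0, res = (-1)-1 = -2
e=0: %3==0, res = (-2)*2+0 = -4
e=8: not %3==0, res = (-4)-1 = -5
e=-1: not %3==0, res = (-5)-1 = -6
e=14: not %3==0, res = (-6)-1 = -7
e=5: not %3==0, res = (-7)-1 = -8
e=0: %3==0, res = (-8)*2+0 = -16
e=6: %3==0, res = (-16)*2+6 = -26

-26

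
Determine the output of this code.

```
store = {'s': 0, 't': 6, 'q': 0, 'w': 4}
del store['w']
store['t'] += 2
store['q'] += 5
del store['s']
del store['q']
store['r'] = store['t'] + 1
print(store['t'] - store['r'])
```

del 'w' → {'s': 0, 't': 6, 'q': 0}
store['t'] = 6+2 = 8 → {'s': 0, 't': 8, 'q': 0}
store['q'] = 0+5 = 5 → {'s': 0, 't': 8, 'q': 5}
del 's' → {'t': 8, 'q': 5}
del 'q' → {'t': 8}
store['r'] = store['t']+1 = 9 → {'t': 8, 'r': 9}
store['t']-store['r'] = 8-9 = -1

-1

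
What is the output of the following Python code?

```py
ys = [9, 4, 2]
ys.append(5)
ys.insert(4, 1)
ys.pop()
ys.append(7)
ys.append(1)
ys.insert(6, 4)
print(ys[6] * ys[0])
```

append 5 → [9, 4, 2, 5]
insert 1 at 4 → [9, 4, 2, 5, 1]
pop() removes 1 → [9, 4, 2, 5]
append 7 → [9, 4, 2, 5, 7]
append 1 → [9, 4, 2, 5, 7, 1]
insert 4 at 6 → [9, 4, 2, 5, 7, 1, 4]
ys[6]*ys[0] = 4*9 = 36

36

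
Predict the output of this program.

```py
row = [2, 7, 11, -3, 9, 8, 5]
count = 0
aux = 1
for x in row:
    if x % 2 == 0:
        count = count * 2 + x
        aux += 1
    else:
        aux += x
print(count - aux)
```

-20

x=2: even, count = 0*2+2 = 2; aux=2
x=7: not even; aux=9
x=11: not even; aux=20
x=-3: not even; aux=17
x=9: not even; aux=26
x=8: even, count = 2*2+8 = 12; aux=27
x=5: not even; aux=32
count-aux = 12-32 = -20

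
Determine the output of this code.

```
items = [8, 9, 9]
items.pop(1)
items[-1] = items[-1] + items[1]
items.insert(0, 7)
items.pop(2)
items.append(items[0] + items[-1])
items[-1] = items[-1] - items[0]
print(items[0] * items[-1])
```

56

pop(1) removes 9 → [8, 9]
items[-1] = items[-1]+items[1] = 9+9 = 18 → [8, 18]
insert 7 at 0 → [7, 8, 18]
pop(2) removes 18 → [7, 8]
append items[0]+items[-1] = 7+8 = 15 → [7, 8, 15]
items[-1] = items[-1]-items[0] = 15-7 = 8 → [7, 8, 8]
items[0]*items[-1] = 7*8 = 56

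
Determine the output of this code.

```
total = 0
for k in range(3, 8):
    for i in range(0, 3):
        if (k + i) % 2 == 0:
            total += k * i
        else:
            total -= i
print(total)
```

27

k=3,i=0: odd sum, total = 0-0 = 0
k=3,i=1: even sum, total = 0+3 = 3
k=3,i=2: odd sum, total = 3-2 = 1
k=4,i=0: even sum, total = 1+0 = 1
k=4,i=1: odd sum, total = 1-1 = 0
k=4,i=2: even sum, total = 0+8 = 8
k=5,i=0: odd sum, total = 8-0 = 8
k=5,i=1: even sum, total = 8+5 = 13
k=5,i=2: odd sum, total = 13-2 = 11
k=6,i=0: even sum, total = 11+0 = 11
k=6,i=1: odd sum, total = 11-1 = 10
k=6,i=2: even sum, total = 10+12 = 22
k=7,i=0: odd sum, total = 22-0 = 22
k=7,i=1: even sum, total = 22+7 = 29
k=7,i=2: odd sum, total = 29-2 = 27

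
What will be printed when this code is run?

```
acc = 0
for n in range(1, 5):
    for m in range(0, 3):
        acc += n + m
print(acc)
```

42

n=1,m=0: acc = 0+1 = 1
n=1,m=1: acc = 1+2 = 3
n=1,m=2: acc = 3+3 = 6
n=2,m=0: acc = 6+2 = 8
n=2,m=1: acc = 8+3 = 11
n=2,m=2: acc = 11+4 = 15
n=3,m=0: acc = 15+3 = 18
n=3,m=1: acc = 18+4 = 22
n=3,m=2: acc = 22+5 = 27
n=4,m=0: acc = 27+4 = 31
n=4,m=1: acc = 31+5 = 36
n=4,m=2: acc = 36+6 = 42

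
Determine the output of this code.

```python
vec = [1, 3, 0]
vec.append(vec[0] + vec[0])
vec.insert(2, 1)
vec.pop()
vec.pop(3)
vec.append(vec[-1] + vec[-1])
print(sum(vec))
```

7

append vec[0]+vec[0] = 1+1 = 2 → [1, 3, 0, 2]
insert 1 at 2 → [1, 3, 1, 0, 2]
pop() removes 2 → [1, 3, 1, 0]
pop(3) removes 0 → [1, 3, 1]
append vec[-1]+vec[-1] = 1+1 = 2 → [1, 3, 1, 2]
sum = 7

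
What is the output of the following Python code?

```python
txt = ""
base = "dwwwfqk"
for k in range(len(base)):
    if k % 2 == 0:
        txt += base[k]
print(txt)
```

dwfk

k=0: add 'd' → 'd'
k=1: skip
k=2: add 'w' → 'dw'
k=3: skip
k=4: add 'f' → 'dwf'
k=5: skip
k=6: add 'k' → 'dwfk'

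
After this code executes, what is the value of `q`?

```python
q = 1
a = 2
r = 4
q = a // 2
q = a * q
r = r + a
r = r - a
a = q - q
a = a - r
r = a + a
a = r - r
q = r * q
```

q = 2//2 = 1
q = 2*1 = 2
r = 4+2 = 6
r = 6-2 = 4
a = 2-2 = 0
a = 0-4 = -4
r = (-4)+(-4) = -8
a = (-8)-(-8) = 0
q = (-8)*2 = -16

-16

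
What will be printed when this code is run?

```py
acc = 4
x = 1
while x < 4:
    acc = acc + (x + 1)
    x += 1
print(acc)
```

x=1: acc = 4+2 = 6
x=2: acc = 6+3 = 9
x=3: acc = 9+4 = 13

13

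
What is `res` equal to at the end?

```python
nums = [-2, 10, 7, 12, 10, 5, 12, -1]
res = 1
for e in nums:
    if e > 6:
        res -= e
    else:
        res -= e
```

e=-2: not >6, res = 1-(-2) = 3
e=10: >6, res = 3-10 = -7
e=7: >6, res = (-7)-7 = -14
e=12: >6, res = (-14)-12 = -26
e=10: >6, res = (-26)-10 = -36
e=5: not >6, res = (-36)-5 = -41
e=12: >6, res = (-41)-12 = -53
e=-1: not >6, res = (-53)-(-1) = -52

-52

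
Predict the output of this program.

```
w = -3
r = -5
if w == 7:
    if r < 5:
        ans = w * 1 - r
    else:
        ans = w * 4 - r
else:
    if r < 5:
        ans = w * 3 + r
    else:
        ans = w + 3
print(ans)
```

-14

w=-3, r=-5
w == 7 is False; r < 5 is True
→ ans = w * 3 + r = -14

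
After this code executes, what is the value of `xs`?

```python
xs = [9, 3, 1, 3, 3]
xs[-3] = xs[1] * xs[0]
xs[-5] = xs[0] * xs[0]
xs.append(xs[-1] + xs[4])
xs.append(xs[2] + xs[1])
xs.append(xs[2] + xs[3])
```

[81, 3, 27, 3, 3, 6, 30, 30]

xs[-3] = xs[1]*xs[0] = 3*9 = 27 → [9, 3, 27, 3, 3]
xs[-5] = xs[0]*xs[0] = 9*9 = 81 → [81, 3, 27, 3, 3]
append xs[-1]+xs[4] = 3+3 = 6 → [81, 3, 27, 3, 3, 6]
append xs[2]+xs[1] = 27+3 = 30 → [81, 3, 27, 3, 3, 6, 30]
append xs[2]+xs[3] = 27+3 = 30 → [81, 3, 27, 3, 3, 6, 30, 30]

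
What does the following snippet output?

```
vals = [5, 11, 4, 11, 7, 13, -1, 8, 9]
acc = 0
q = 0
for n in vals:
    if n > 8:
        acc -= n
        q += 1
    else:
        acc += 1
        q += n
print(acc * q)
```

-1053

n=5: not >8, acc = 0+1 = 1; q=5
n=11: >8, acc = 1-11 = -10; q=6
n=4: not >8, acc = (-10)+1 = -9; q=10
n=11: >8, acc = (-9)-11 = -20; q=11
n=7: not >8, acc = (-20)+1 = -19; q=18
n=13: >8, acc = (-19)-13 = -32; q=19
n=-1: not >8, acc = (-32)+1 = -31; q=18
n=8: not >8, acc = (-31)+1 = -30; q=26
n=9: >8, acc = (-30)-9 = -39; q=27
acc*q = (-39)*27 = -1053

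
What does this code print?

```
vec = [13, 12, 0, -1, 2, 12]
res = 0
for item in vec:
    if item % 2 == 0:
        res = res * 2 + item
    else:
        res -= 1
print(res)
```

92

item=13: not even, res = 0-1 = -1
item=12: even, res = (-1)*2+12 = 10
item=0: even, res = 10*2+0 = 20
item=-1: not even, res = 20-1 = 19
item=2: even, res = 19*2+2 = 40
item=12: even, res = 40*2+12 = 92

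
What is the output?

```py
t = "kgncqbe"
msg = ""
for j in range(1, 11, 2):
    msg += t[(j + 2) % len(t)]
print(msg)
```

j=1: add t[3]='c' → 'c'
j=3: add t[5]='b' → 'cb'
j=5: add t[0]='k' → 'cbk'
j=7: add t[2]='n' → 'cbkn'
j=9: add t[4]='q' → 'cbknq'

cbknq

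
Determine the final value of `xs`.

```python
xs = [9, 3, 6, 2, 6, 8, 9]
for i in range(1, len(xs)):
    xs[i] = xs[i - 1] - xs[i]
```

[9, 6, 0, -2, -8, -16, -25]

i=1: xs[1] = 9-3 = 6 → [9, 6, 6, 2, 6, 8, 9]
i=2: xs[2] = 6-6 = 0 → [9, 6, 0, 2, 6, 8, 9]
i=3: xs[3] = 0-2 = -2 → [9, 6, 0, -2, 6, 8, 9]
i=4: xs[4] = (-2)-6 = -8 → [9, 6, 0, -2, -8, 8, 9]
i=5: xs[5] = (-8)-8 = -16 → [9, 6, 0, -2, -8, -16, 9]
i=6: xs[6] = (-16)-9 = -25 → [9, 6, 0, -2, -8, -16, -25]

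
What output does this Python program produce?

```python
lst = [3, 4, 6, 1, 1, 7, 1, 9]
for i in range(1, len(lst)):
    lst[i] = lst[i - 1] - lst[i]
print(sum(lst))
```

i=1: lst[1] = 3-4 = -1 → [3, -1, 6, 1, 1, 7, 1, 9]
i=2: lst[2] = (-1)-6 = -7 → [3, -1, -7, 1, 1, 7, 1, 9]
i=3: lst[3] = (-7)-1 = -8 → [3, -1, -7, -8, 1, 7, 1, 9]
i=4: lst[4] = (-8)-1 = -9 → [3, -1, -7, -8, -9, 7, 1, 9]
i=5: lst[5] = (-9)-7 = -16 → [3, -1, -7, -8, -9, -16, 1, 9]
i=6: lst[6] = (-16)-1 = -17 → [3, -1, -7, -8, -9, -16, -17, 9]
i=7: lst[7] = (-17)-9 = -26 → [3, -1, -7, -8, -9, -16, -17, -26]
sum = -81

-81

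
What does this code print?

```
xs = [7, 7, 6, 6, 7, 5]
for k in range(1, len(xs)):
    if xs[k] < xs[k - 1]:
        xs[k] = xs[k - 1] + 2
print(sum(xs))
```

62

k=1: 7>=7, unchanged → [7, 7, 6, 6, 7, 5]
k=2: 6<7, xs[2] = 7+2 = 9 → [7, 7, 9, 6, 7, 5]
k=3: 6<9, xs[3] = 9+2 = 11 → [7, 7, 9, 11, 7, 5]
k=4: 7<11, xs[4] = 11+2 = 13 → [7, 7, 9, 11, 13, 5]
k=5: 5<13, xs[5] = 13+2 = 15 → [7, 7, 9, 11, 13, 15]
sum = 62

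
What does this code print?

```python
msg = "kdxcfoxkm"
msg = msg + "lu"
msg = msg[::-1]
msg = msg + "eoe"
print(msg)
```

+ 'lu' → 'kdxcfoxkmlu'
reverse → 'ulmkxofcxdk'
+ 'eoe' → 'ulmkxofcxdkeoe'

ulmkxofcxdkeoe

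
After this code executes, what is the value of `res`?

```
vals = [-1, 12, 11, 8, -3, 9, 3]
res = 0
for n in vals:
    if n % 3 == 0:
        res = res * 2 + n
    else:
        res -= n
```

-31

n=-1: not %3==0, res = 0-(-1) = 1
n=12: %3==0, res = 1*2+12 = 14
n=11: not %3==0, res = 14-11 = 3
n=8: not %3==0, res = 3-8 = -5
n=-3: %3==0, res = (-5)*2+(-3) = -13
n=9: %3==0, res = (-13)*2+9 = -17
n=3: %3==0, res = (-17)*2+3 = -31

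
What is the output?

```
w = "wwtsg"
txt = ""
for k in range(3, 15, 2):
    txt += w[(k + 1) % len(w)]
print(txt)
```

k=3: add w[4]='g' → 'g'
k=5: add w[1]='w' → 'gw'
k=7: add w[3]='s' → 'gws'
k=9: add w[0]='w' → 'gwsw'
k=11: add w[2]='t' → 'gwswt'
k=13: add w[4]='g' → 'gwswtg'

gwswtg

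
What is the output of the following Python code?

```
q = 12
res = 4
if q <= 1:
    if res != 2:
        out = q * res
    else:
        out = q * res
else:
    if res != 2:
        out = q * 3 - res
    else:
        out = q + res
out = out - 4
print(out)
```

q=12, res=4
q <= 1 is False; res != 2 is True
→ out = q * 3 - res = 32
out = 32-4 = 28

28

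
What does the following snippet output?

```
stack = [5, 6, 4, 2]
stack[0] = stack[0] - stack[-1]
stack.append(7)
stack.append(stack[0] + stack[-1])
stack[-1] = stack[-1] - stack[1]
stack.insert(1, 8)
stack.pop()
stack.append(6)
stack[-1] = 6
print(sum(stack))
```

stack[0] = stack[0]-stack[-1] = 5-2 = 3 → [3, 6, 4, 2]
append 7 → [3, 6, 4, 2, 7]
append stack[0]+stack[-1] = 3+7 = 10 → [3, 6, 4, 2, 7, 10]
stack[-1] = stack[-1]-stack[1] = 10-6 = 4 → [3, 6, 4, 2, 7, 4]
insert 8 at 1 → [3, 8, 6, 4, 2, 7, 4]
pop() removes 4 → [3, 8, 6, 4, 2, 7]
append 6 → [3, 8, 6, 4, 2, 7, 6]
stack[-1] = 6 → [3, 8, 6, 4, 2, 7, 6]
sum = 36

36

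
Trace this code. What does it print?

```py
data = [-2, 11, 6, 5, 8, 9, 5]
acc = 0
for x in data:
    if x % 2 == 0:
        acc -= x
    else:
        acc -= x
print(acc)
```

-42

x=-2: even, acc = 0-(-2) = 2
x=11: not even, acc = 2-11 = -9
x=6: even, acc = (-9)-6 = -15
x=5: not even, acc = (-15)-5 = -20
x=8: even, acc = (-20)-8 = -28
x=9: not even, acc = (-28)-9 = -37
x=5: not even, acc = (-37)-5 = -42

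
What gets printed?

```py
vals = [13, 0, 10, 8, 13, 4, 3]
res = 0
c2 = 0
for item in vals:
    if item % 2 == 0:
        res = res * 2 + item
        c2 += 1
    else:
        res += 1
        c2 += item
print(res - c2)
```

item=13: not even, res = 0+1 = 1; c2=13
item=0: even, res = 1*2+0 = 2; c2=14
item=10: even, res = 2*2+10 = 14; c2=15
item=8: even, res = 14*2+8 = 36; c2=16
item=13: not even, res = 36+1 = 37; c2=29
item=4: even, res = 37*2+4 = 78; c2=30
item=3: not even, res = 78+1 = 79; c2=33
res-c2 = 79-33 = 46

46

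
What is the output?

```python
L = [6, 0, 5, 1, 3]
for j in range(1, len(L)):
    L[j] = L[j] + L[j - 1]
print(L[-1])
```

15

j=1: L[1] = 0+6 = 6 → [6, 6, 5, 1, 3]
j=2: L[2] = 5+6 = 11 → [6, 6, 11, 1, 3]
j=3: L[3] = 1+11 = 12 → [6, 6, 11, 12, 3]
j=4: L[4] = 3+12 = 15 → [6, 6, 11, 12, 15]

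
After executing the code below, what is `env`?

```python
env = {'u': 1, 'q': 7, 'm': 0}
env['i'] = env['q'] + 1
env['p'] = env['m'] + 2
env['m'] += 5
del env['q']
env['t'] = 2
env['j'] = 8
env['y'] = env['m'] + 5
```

env['i'] = env['q']+1 = 8 → {'u': 1, 'q': 7, 'm': 0, 'i': 8}
env['p'] = env['m']+2 = 2 → {'u': 1, 'q': 7, 'm': 0, 'i': 8, 'p': 2}
env['m'] = 0+5 = 5 → {'u': 1, 'q': 7, 'm': 5, 'i': 8, 'p': 2}
del 'q' → {'u': 1, 'm': 5, 'i': 8, 'p': 2}
env['t'] = 2 → {'u': 1, 'm': 5, 'i': 8, 'p': 2, 't': 2}
env['j'] = 8 → {'u': 1, 'm': 5, 'i': 8, 'p': 2, 't': 2, 'j': 8}
env['y'] = env['m']+5 = 10 → {'u': 1, 'm': 5, 'i': 8, 'p': 2, 't': 2, 'j': 8, 'y': 10}

{'u': 1, 'm': 5, 'i': 8, 'p': 2, 't': 2, 'j': 8, 'y': 10}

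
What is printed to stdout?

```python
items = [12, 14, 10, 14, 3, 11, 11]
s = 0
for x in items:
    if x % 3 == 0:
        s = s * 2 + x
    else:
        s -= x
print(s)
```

x=12: %3==0, s = 0*2+12 = 12
x=14: not %3==0, s = 12-14 = -2
x=10: not %3==0, s = (-2)-10 = -12
x=14: not %3==0, s = (-12)-14 = -26
x=3: %3==0, s = (-26)*2+3 = -49
x=11: not %3==0, s = (-49)-11 = -60
x=11: not %3==0, s = (-60)-11 = -71

-71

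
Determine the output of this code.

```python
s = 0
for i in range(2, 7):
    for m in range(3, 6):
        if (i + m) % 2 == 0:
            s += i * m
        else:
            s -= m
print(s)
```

80

i=2,m=3: odd sum, s = 0-3 = -3
i=2,m=4: even sum, s = (-3)+8 = 5
i=2,m=5: odd sum, s = 5-5 = 0
i=3,m=3: even sum, s = 0+9 = 9
i=3,m=4: odd sum, s = 9-4 = 5
i=3,m=5: even sum, s = 5+15 = 20
i=4,m=3: odd sum, s = 20-3 = 17
i=4,m=4: even sum, s = 17+16 = 33
i=4,m=5: odd sum, s = 33-5 = 28
i=5,m=3: even sum, s = 28+15 = 43
i=5,m=4: odd sum, s = 43-4 = 39
i=5,m=5: even sum, s = 39+25 = 64
i=6,m=3: odd sum, s = 64-3 = 61
i=6,m=4: even sum, s = 61+24 = 85
i=6,m=5: odd sum, s = 85-5 = 80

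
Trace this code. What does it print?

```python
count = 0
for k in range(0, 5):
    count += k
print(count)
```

k=0: count = 0+0 = 0
k=1: count = 0+1 = 1
k=2: count = 1+2 = 3
k=3: count = 3+3 = 6
k=4: count = 6+4 = 10

10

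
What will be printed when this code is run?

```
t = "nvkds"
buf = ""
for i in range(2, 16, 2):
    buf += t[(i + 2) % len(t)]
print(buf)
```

i=2: add t[4]='s' → 's'
i=4: add t[1]='v' → 'sv'
i=6: add t[3]='d' → 'svd'
i=8: add t[0]='n' → 'svdn'
i=10: add t[2]='k' → 'svdnk'
i=12: add t[4]='s' → 'svdnks'
i=14: add t[1]='v' → 'svdnksv'

svdnksv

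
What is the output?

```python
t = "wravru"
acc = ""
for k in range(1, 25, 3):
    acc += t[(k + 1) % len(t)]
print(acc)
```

k=1: add t[2]='a' → 'a'
k=4: add t[5]='u' → 'au'
k=7: add t[2]='a' → 'aua'
k=10: add t[5]='u' → 'auau'
k=13: add t[2]='a' → 'auaua'
k=16: add t[5]='u' → 'auauau'
k=19: add t[2]='a' → 'auauaua'
k=22: add t[5]='u' → 'auauauau'

auauauau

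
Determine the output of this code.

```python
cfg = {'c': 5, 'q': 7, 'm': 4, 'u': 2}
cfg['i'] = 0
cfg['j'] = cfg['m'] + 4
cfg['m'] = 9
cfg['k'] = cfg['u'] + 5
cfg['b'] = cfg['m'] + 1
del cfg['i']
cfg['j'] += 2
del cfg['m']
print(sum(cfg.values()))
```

41

cfg['i'] = 0 → {'c': 5, 'q': 7, 'm': 4, 'u': 2, 'i': 0}
cfg['j'] = cfg['m']+4 = 8 → {'c': 5, 'q': 7, 'm': 4, 'u': 2, 'i': 0, 'j': 8}
cfg['m'] = 9 → {'c': 5, 'q': 7, 'm': 9, 'u': 2, 'i': 0, 'j': 8}
cfg['k'] = cfg['u']+5 = 7 → {'c': 5, 'q': 7, 'm': 9, 'u': 2, 'i': 0, 'j': 8, 'k': 7}
cfg['b'] = cfg['m']+1 = 10 → {'c': 5, 'q': 7, 'm': 9, 'u': 2, 'i': 0, 'j': 8, 'k': 7, 'b': 10}
del 'i' → {'c': 5, 'q': 7, 'm': 9, 'u': 2, 'j': 8, 'k': 7, 'b': 10}
cfg['j'] = 8+2 = 10 → {'c': 5, 'q': 7, 'm': 9, 'u': 2, 'j': 10, 'k': 7, 'b': 10}
del 'm' → {'c': 5, 'q': 7, 'u': 2, 'j': 10, 'k': 7, 'b': 10}
sum of values = 41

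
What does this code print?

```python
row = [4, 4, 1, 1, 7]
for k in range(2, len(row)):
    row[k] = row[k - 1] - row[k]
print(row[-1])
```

-5

k=2: row[2] = 4-1 = 3 → [4, 4, 3, 1, 7]
k=3: row[3] = 3-1 = 2 → [4, 4, 3, 2, 7]
k=4: row[4] = 2-7 = -5 → [4, 4, 3, 2, -5]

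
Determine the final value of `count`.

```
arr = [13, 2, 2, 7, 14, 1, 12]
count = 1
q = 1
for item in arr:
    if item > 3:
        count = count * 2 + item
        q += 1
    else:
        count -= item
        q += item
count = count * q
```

1540

item=13: >3, count = 1*2+13 = 15; q=2
item=2: not >3, count = 15-2 = 13; q=4
item=2: not >3, count = 13-2 = 11; q=6
item=7: >3, count = 11*2+7 = 29; q=7
item=14: >3, count = 29*2+14 = 72; q=8
item=1: not >3, count = 72-1 = 71; q=9
item=12: >3, count = 71*2+12 = 154; q=10
count*q = 154*10 = 1540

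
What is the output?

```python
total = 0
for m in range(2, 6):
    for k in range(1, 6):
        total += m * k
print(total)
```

m=2,k=1: total = 0+2 = 2
m=2,k=2: total = 2+4 = 6
m=2,k=3: total = 6+6 = 12
m=2,k=4: total = 12+8 = 20
m=2,k=5: total = 20+10 = 30
m=3,k=1: total = 30+3 = 33
m=3,k=2: total = 33+6 = 39
m=3,k=3: total = 39+9 = 48
m=3,k=4: total = 48+12 = 60
m=3,k=5: total = 60+15 = 75
m=4,k=1: total = 75+4 = 79
m=4,k=2: total = 79+8 = 87
m=4,k=3: total = 87+12 = 99
m=4,k=4: total = 99+16 = 115
m=4,k=5: total = 115+20 = 135
m=5,k=1: total = 135+5 = 140
m=5,k=2: total = 140+10 = 150
m=5,k=3: total = 150+15 = 165
m=5,k=4: total = 165+20 = 185
m=5,k=5: total = 185+25 = 210

210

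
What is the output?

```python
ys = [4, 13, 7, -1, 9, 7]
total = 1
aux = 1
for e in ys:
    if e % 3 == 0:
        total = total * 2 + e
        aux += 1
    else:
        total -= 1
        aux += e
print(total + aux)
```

e=4: not %3==0, total = 1-1 = 0; aux=5
e=13: not %3==0, total = 0-1 = -1; aux=18
e=7: not %3==0, total = (-1)-1 = -2; aux=25
e=-1: not %3==0, total = (-2)-1 = -3; aux=24
e=9: %3==0, total = (-3)*2+9 = 3; aux=25
e=7: not %3==0, total = 3-1 = 2; aux=32
total+aux = 2+32 = 34

34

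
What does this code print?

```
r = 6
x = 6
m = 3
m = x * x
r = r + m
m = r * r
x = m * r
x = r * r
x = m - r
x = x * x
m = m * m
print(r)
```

m = 6*6 = 36
r = 6+36 = 42
m = 42*42 = 1764
x = 1764*42 = 74088
x = 42*42 = 1764
x = 1764-42 = 1722
x = 1722*1722 = 2965284
m = 1764*1764 = 3111696

42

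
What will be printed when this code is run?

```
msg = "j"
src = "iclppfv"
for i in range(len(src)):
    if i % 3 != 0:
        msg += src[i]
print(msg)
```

jclpf

i=0: skip
i=1: add 'c' → 'jc'
i=2: add 'l' → 'jcl'
i=3: skip
i=4: add 'p' → 'jclp'
i=5: add 'f' → 'jclpf'
i=6: skip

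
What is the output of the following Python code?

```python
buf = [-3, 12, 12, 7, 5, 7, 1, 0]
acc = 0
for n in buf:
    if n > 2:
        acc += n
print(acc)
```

43

n=-3: not >2
n=12: >2, acc = 0+12 = 12
n=12: >2, acc = 12+12 = 24
n=7: >2, acc = 24+7 = 31
n=5: >2, acc = 31+5 = 36
n=7: >2, acc = 36+7 = 43
n=1: not >2
n=0: not >2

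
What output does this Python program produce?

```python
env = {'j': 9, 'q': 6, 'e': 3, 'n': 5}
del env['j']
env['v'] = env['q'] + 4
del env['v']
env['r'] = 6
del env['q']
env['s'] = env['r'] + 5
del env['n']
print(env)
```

del 'j' → {'q': 6, 'e': 3, 'n': 5}
env['v'] = env['q']+4 = 10 → {'q': 6, 'e': 3, 'n': 5, 'v': 10}
del 'v' → {'q': 6, 'e': 3, 'n': 5}
env['r'] = 6 → {'q': 6, 'e': 3, 'n': 5, 'r': 6}
del 'q' → {'e': 3, 'n': 5, 'r': 6}
env['s'] = env['r']+5 = 11 → {'e': 3, 'n': 5, 'r': 6, 's': 11}
del 'n' → {'e': 3, 'r': 6, 's': 11}

{'e': 3, 'r': 6, 's': 11}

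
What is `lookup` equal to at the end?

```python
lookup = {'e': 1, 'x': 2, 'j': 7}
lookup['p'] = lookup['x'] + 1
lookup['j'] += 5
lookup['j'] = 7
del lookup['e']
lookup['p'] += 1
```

lookup['p'] = lookup['x']+1 = 3 → {'e': 1, 'x': 2, 'j': 7, 'p': 3}
lookup['j'] = 7+5 = 12 → {'e': 1, 'x': 2, 'j': 12, 'p': 3}
lookup['j'] = 7 → {'e': 1, 'x': 2, 'j': 7, 'p': 3}
del 'e' → {'x': 2, 'j': 7, 'p': 3}
lookup['p'] = 3+1 = 4 → {'x': 2, 'j': 7, 'p': 4}

{'x': 2, 'j': 7, 'p': 4}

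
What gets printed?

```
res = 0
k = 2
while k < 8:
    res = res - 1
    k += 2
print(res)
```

-3

k=2: res = 0-1 = -1
k=4: res = (-1)-1 = -2
k=6: res = (-2)-1 = -3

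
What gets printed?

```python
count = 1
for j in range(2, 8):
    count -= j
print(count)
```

j=2: count = 1-2 = -1
j=3: count = (-1)-3 = -4
j=4: count = (-4)-4 = -8
j=5: count = (-8)-5 = -13
j=6: count = (-13)-6 = -19
j=7: count = (-19)-7 = -26

-26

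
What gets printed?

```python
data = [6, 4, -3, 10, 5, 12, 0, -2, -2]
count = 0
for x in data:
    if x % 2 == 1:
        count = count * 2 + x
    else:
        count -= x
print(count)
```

-69

x=6: not odd, count = 0-6 = -6
x=4: not odd, count = (-6)-4 = -10
x=-3: odd, count = (-10)*2+(-3) = -23
x=10: not odd, count = (-23)-10 = -33
x=5: odd, count = (-33)*2+5 = -61
x=12: not odd, count = (-61)-12 = -73
x=0: not odd, count = (-73)-0 = -73
x=-2: not odd, count = (-73)-(-2) = -71
x=-2: not odd, count = (-71)-(-2) = -69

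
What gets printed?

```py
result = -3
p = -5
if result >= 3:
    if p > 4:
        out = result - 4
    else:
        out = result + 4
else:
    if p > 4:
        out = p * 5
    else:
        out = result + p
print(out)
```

result=-3, p=-5
result >= 3 is False; p > 4 is False
→ out = result + p = -8

-8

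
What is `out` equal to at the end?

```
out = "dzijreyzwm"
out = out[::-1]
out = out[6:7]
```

reverse → 'mwzyerjizd'
slice [6:7] → 'j'

'j'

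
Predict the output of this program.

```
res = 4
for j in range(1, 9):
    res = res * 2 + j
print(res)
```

j=1: res = 4*2+1 = 9
j=2: res = 9*2+2 = 20
j=3: res = 20*2+3 = 43
j=4: res = 43*2+4 = 90
j=5: res = 90*2+5 = 185
j=6: res = 185*2+6 = 376
j=7: res = 376*2+7 = 759
j=8: res = 759*2+8 = 1526

1526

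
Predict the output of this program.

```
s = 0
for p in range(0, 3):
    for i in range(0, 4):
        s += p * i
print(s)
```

p=0,i=0: s = 0+0 = 0
p=0,i=1: s = 0+0 = 0
p=0,i=2: s = 0+0 = 0
p=0,i=3: s = 0+0 = 0
p=1,i=0: s = 0+0 = 0
p=1,i=1: s = 0+1 = 1
p=1,i=2: s = 1+2 = 3
p=1,i=3: s = 3+3 = 6
p=2,i=0: s = 6+0 = 6
p=2,i=1: s = 6+2 = 8
p=2,i=2: s = 8+4 = 12
p=2,i=3: s = 12+6 = 18

18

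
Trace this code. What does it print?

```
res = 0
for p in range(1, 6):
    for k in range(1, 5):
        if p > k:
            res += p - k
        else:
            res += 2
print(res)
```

40

p=1,k=1: not 1>1, res = 0+2 = 2
p=1,k=2: not 1>2, res = 2+2 = 4
p=1,k=3: not 1>3, res = 4+2 = 6
p=1,k=4: not 1>4, res = 6+2 = 8
p=2,k=1: 2>1, res = 8+1 = 9
p=2,k=2: not 2>2, res = 9+2 = 11
p=2,k=3: not 2>3, res = 11+2 = 13
p=2,k=4: not 2>4, res = 13+2 = 15
p=3,k=1: 3>1, res = 15+2 = 17
p=3,k=2: 3>2, res = 17+1 = 18
p=3,k=3: not 3>3, res = 18+2 = 20
p=3,k=4: not 3>4, res = 20+2 = 22
p=4,k=1: 4>1, res = 22+3 = 25
p=4,k=2: 4>2, res = 25+2 = 27
p=4,k=3: 4>3, res = 27+1 = 28
p=4,k=4: not 4>4, res = 28+2 = 30
p=5,k=1: 5>1, res = 30+4 = 34
p=5,k=2: 5>2, res = 34+3 = 37
p=5,k=3: 5>3, res = 37+2 = 39
p=5,k=4: 5>4, res = 39+1 = 40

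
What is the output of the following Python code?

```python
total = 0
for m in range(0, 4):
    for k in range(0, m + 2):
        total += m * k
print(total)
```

45

m=0,k=0: total = 0+0 = 0
m=0,k=1: total = 0+0 = 0
m=1,k=0: total = 0+0 = 0
m=1,k=1: total = 0+1 = 1
m=1,k=2: total = 1+2 = 3
m=2,k=0: total = 3+0 = 3
m=2,k=1: total = 3+2 = 5
m=2,k=2: total = 5+4 = 9
m=2,k=3: total = 9+6 = 15
m=3,k=0: total = 15+0 = 15
m=3,k=1: total = 15+3 = 18
m=3,k=2: total = 18+6 = 24
m=3,k=3: total = 24+9 = 33
m=3,k=4: total = 33+12 = 45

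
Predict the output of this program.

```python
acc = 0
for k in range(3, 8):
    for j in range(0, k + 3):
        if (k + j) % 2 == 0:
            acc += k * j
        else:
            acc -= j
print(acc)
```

387

k=3,j=0: odd sum, acc = 0-0 = 0
k=3,j=1: even sum, acc = 0+3 = 3
k=3,j=2: odd sum, acc = 3-2 = 1
k=3,j=3: even sum, acc = 1+9 = 10
k=3,j=4: odd sum, acc = 10-4 = 6
k=3,j=5: even sum, acc = 6+15 = 21
k=4,j=0: even sum, acc = 21+0 = 21
k=4,j=1: odd sum, acc = 21-1 = 20
k=4,j=2: even sum, acc = 20+8 = 28
k=4,j=3: odd sum, acc = 28-3 = 25
k=4,j=4: even sum, acc = 25+16 = 41
k=4,j=5: odd sum, acc = 41-5 = 36
k=4,j=6: even sum, acc = 36+24 = 60
k=5,j=0: odd sum, acc = 60-0 = 60
k=5,j=1: even sum, acc = 60+5 = 65
k=5,j=2: odd sum, acc = 65-2 = 63
k=5,j=3: even sum, acc = 63+15 = 78
k=5,j=4: odd sum, acc = 78-4 = 74
k=5,j=5: even sum, acc = 74+25 = 99
k=5,j=6: odd sum, acc = 99-6 = 93
k=5,j=7: even sum, acc = 93+35 = 128
k=6,j=0: even sum, acc = 128+0 = 128
k=6,j=1: odd sum, acc = 128-1 = 127
k=6,j=2: even sum, acc = 127+12 = 139
k=6,j=3: odd sum, acc = 139-3 = 136
k=6,j=4: even sum, acc = 136+24 = 160
k=6,j=5: odd sum, acc = 160-5 = 155
k=6,j=6: even sum, acc = 155+36 = 191
k=6,j=7: odd sum, acc = 191-7 = 184
k=6,j=8: even sum, acc = 184+48 = 232
k=7,j=0: odd sum, acc = 232-0 = 232
k=7,j=1: even sum, acc = 232+7 = 239
k=7,j=2: odd sum, acc = 239-2 = 237
k=7,j=3: even sum, acc = 237+21 = 258
k=7,j=4: odd sum, acc = 258-4 = 254
k=7,j=5: even sum, acc = 254+35 = 289
k=7,j=6: odd sum, acc = 289-6 = 283
k=7,j=7: even sum, acc = 283+49 = 332
k=7,j=8: odd sum, acc = 332-8 = 324
k=7,j=9: even sum, acc = 324+63 = 387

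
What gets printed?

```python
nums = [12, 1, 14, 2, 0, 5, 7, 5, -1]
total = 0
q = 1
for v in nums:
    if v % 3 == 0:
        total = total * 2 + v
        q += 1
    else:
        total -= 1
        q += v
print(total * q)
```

v=12: %3==0, total = 0*2+12 = 12; q=2
v=1: not %3==0, total = 12-1 = 11; q=3
v=14: not %3==0, total = 11-1 = 10; q=17
v=2: not %3==0, total = 10-1 = 9; q=19
v=0: %3==0, total = 9*2+0 = 18; q=20
v=5: not %3==0, total = 18-1 = 17; q=25
v=7: not %3==0, total = 17-1 = 16; q=32
v=5: not %3==0, total = 16-1 = 15; q=37
v=-1: not %3==0, total = 15-1 = 14; q=36
total*q = 14*36 = 504

504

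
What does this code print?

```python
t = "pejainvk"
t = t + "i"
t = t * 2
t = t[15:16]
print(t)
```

+ 'i' → 'pejainvki'
repeat ×2 → 'pejainvkipejainvki'
slice [15:16] → 'v'

v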